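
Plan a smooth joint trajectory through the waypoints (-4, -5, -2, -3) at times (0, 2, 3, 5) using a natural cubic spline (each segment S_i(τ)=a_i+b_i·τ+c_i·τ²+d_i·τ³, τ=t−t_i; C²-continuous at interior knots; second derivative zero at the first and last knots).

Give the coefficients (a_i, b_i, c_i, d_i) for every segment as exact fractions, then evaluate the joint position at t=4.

  seg 0: a=-4 b=-19/10 c=0 d=7/20
  seg 1: a=-5 b=23/10 c=21/10 d=-7/5
  seg 2: a=-2 b=23/10 c=-21/10 d=7/20
S(4) = -29/20

Δ: Δ0=-1/2, Δ1=3, Δ2=-1/2
row 1: diag=6, rhs=21; c'=1/6, d'=7/2
row 2: denom=6−1·1/6=35/6; d'=(-21−1·7/2)/(35/6)=-21/5
back: M2=-21/5
back: M1=7/2−1/6·-21/5=21/5
M: M0=0, M1=21/5, M2=-21/5, M3=0
seg 0: a=-4, c=M0/2=0, d=(M1−M0)/(6·2)=7/20, b=Δ0−h0·(2M0+M1)/6=-19/10
seg 1: a=-5, c=M1/2=21/10, d=(M2−M1)/(6·1)=-7/5, b=Δ1−h1·(2M1+M2)/6=23/10
seg 2: a=-2, c=M2/2=-21/10, d=(M3−M2)/(6·2)=7/20, b=Δ2−h2·(2M2+M3)/6=23/10
t_q=4 → seg 2, τ=1; S=-2+23/10·τ+-21/10·τ²+7/20·τ³=-29/20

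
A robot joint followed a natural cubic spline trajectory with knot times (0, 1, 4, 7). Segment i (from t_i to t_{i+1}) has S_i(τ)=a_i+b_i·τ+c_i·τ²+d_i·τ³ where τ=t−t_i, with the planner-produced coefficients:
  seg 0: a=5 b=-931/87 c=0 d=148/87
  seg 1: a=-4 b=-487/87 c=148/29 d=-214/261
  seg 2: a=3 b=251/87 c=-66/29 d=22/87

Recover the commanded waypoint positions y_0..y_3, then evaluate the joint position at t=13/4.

y_0=5 y_1=-4 y_2=3 y_3=-2
S(13/4) = -91/928

y_0 = S_0(0) = a_0 = 5
y_1 = S_1(0) = a_1 = -4
y_2 = S_2(0) = a_2 = 3
y_3 = S_2(3) = -2
t_q=13/4 is in segment 1 (τ=9/4); S_1(τ)=-91/928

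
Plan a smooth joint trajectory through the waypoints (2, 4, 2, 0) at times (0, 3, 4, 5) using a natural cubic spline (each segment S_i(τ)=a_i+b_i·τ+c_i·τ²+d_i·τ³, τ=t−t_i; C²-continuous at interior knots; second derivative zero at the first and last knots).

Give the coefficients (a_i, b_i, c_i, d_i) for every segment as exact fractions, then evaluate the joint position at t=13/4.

Δ: Δ0=2/3, Δ1=-2, Δ2=-2
row 1: diag=8, rhs=-16; c'=1/8, d'=-2
row 2: denom=4−1·1/8=31/8; d'=(0−1·-2)/(31/8)=16/31
back: M2=16/31
back: M1=-2−1/8·16/31=-64/31
M: M0=0, M1=-64/31, M2=16/31, M3=0
seg 0: a=2, c=M0/2=0, d=(M1−M0)/(6·3)=-32/279, b=Δ0−h0·(2M0+M1)/6=158/93
seg 1: a=4, c=M1/2=-32/31, d=(M2−M1)/(6·1)=40/93, b=Δ1−h1·(2M1+M2)/6=-130/93
seg 2: a=2, c=M2/2=8/31, d=(M3−M2)/(6·1)=-8/93, b=Δ2−h2·(2M2+M3)/6=-202/93
t_q=13/4 → seg 1, τ=1/4; S=4+-130/93·τ+-32/31·τ²+40/93·τ³=891/248

  seg 0: a=2 b=158/93 c=0 d=-32/279
  seg 1: a=4 b=-130/93 c=-32/31 d=40/93
  seg 2: a=2 b=-202/93 c=8/31 d=-8/93
S(13/4) = 891/248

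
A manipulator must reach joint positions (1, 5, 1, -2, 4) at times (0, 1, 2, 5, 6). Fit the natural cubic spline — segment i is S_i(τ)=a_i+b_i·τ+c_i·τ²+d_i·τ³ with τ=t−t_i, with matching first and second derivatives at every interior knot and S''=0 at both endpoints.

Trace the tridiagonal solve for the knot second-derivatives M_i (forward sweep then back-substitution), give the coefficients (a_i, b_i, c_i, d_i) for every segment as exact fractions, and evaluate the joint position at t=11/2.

Δ: Δ0=4, Δ1=-4, Δ2=-1, Δ3=6
row 1: diag=4, rhs=-48; c'=1/4, d'=-12
row 2: denom=8−1·1/4=31/4; d'=(18−1·-12)/(31/4)=120/31
row 3: denom=8−3·12/31=212/31; d'=(42−3·120/31)/(212/31)=471/106
back: M3=471/106
back: M2=120/31−12/31·471/106=114/53
back: M1=-12−1/4·114/53=-1329/106
M: M0=0, M1=-1329/106, M2=114/53, M3=471/106, M4=0
seg 0: a=1, c=M0/2=0, d=(M1−M0)/(6·1)=-443/212, b=Δ0−h0·(2M0+M1)/6=1291/212
seg 1: a=5, c=M1/2=-1329/212, d=(M2−M1)/(6·1)=519/212, b=Δ1−h1·(2M1+M2)/6=-19/106
seg 2: a=1, c=M2/2=57/53, d=(M3−M2)/(6·3)=27/212, b=Δ2−h2·(2M2+M3)/6=-1139/212
seg 3: a=-2, c=M3/2=471/212, d=(M4−M3)/(6·1)=-157/212, b=Δ3−h3·(2M3+M4)/6=479/106
t_q=11/2 → seg 3, τ=1/2; S=-2+479/106·τ+471/212·τ²+-157/212·τ³=1225/1696

  seg 0: a=1 b=1291/212 c=0 d=-443/212
  seg 1: a=5 b=-19/106 c=-1329/212 d=519/212
  seg 2: a=1 b=-1139/212 c=57/53 d=27/212
  seg 3: a=-2 b=479/106 c=471/212 d=-157/212
S(11/2) = 1225/1696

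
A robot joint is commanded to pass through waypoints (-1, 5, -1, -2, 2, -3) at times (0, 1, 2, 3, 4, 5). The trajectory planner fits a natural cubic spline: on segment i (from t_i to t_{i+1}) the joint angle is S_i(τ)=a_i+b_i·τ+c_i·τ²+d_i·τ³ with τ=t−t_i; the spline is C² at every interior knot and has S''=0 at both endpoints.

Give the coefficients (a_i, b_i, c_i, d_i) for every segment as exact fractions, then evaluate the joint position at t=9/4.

Δ: Δ0=6, Δ1=-6, Δ2=-1, Δ3=4, Δ4=-5
row 1: diag=4, rhs=-72; c'=1/4, d'=-18
row 2: denom=4−1·1/4=15/4; d'=(30−1·-18)/(15/4)=64/5
row 3: denom=4−1·4/15=56/15; d'=(30−1·64/5)/(56/15)=129/28
row 4: denom=4−1·15/56=209/56; d'=(-54−1·129/28)/(209/56)=-3282/209
back: M4=-3282/209
back: M3=129/28−15/56·-3282/209=1842/209
back: M2=64/5−4/15·1842/209=2184/209
back: M1=-18−1/4·2184/209=-4308/209
M: M0=0, M1=-4308/209, M2=2184/209, M3=1842/209, M4=-3282/209, M5=0
seg 0: a=-1, c=M0/2=0, d=(M1−M0)/(6·1)=-718/209, b=Δ0−h0·(2M0+M1)/6=1972/209
seg 1: a=5, c=M1/2=-2154/209, d=(M2−M1)/(6·1)=1082/209, b=Δ1−h1·(2M1+M2)/6=-182/209
seg 2: a=-1, c=M2/2=1092/209, d=(M3−M2)/(6·1)=-3/11, b=Δ2−h2·(2M2+M3)/6=-1244/209
seg 3: a=-2, c=M3/2=921/209, d=(M4−M3)/(6·1)=-854/209, b=Δ3−h3·(2M3+M4)/6=769/209
seg 4: a=2, c=M4/2=-1641/209, d=(M5−M4)/(6·1)=547/209, b=Δ4−h4·(2M4+M5)/6=49/209
t_q=9/4 → seg 2, τ=1/4; S=-1+-1244/209·τ+1092/209·τ²+-3/11·τ³=-28969/13376

  seg 0: a=-1 b=1972/209 c=0 d=-718/209
  seg 1: a=5 b=-182/209 c=-2154/209 d=1082/209
  seg 2: a=-1 b=-1244/209 c=1092/209 d=-3/11
  seg 3: a=-2 b=769/209 c=921/209 d=-854/209
  seg 4: a=2 b=49/209 c=-1641/209 d=547/209
S(9/4) = -28969/13376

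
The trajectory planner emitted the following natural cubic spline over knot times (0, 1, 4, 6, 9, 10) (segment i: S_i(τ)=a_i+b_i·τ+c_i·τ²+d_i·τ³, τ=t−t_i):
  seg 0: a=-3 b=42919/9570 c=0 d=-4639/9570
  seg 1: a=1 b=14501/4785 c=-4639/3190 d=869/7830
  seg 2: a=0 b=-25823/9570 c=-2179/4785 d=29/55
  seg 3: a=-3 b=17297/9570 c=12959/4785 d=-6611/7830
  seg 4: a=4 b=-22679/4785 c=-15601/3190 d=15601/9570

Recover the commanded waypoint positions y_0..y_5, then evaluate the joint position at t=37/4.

y_0=-3 y_1=1 y_2=0 y_3=-3 y_4=4 y_5=-4
S(37/4) = 517527/204160

y_0 = S_0(0) = a_0 = -3
y_1 = S_1(0) = a_1 = 1
y_2 = S_2(0) = a_2 = 0
y_3 = S_3(0) = a_3 = -3
y_4 = S_4(0) = a_4 = 4
y_5 = S_4(1) = -4
t_q=37/4 is in segment 4 (τ=1/4); S_4(τ)=517527/204160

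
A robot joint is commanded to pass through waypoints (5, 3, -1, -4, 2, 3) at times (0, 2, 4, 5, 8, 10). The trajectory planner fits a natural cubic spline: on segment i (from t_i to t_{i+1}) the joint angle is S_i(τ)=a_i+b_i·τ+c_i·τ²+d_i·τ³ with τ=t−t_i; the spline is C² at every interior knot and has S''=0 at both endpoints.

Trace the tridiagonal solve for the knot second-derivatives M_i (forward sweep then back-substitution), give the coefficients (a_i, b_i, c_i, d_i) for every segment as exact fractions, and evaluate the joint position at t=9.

Δ: Δ0=-1, Δ1=-2, Δ2=-3, Δ3=2, Δ4=1/2
row 1: diag=8, rhs=-6; c'=1/4, d'=-3/4
row 2: denom=6−2·1/4=11/2; d'=(-6−2·-3/4)/(11/2)=-9/11
row 3: denom=8−1·2/11=86/11; d'=(30−1·-9/11)/(86/11)=339/86
row 4: denom=10−3·33/86=761/86; d'=(-9−3·339/86)/(761/86)=-1791/761
back: M4=-1791/761
back: M3=339/86−33/86·-1791/761=3687/761
back: M2=-9/11−2/11·3687/761=-1293/761
back: M1=-3/4−1/4·-1293/761=-495/1522
M: M0=0, M1=-495/1522, M2=-1293/761, M3=3687/761, M4=-1791/761, M5=0
seg 0: a=5, c=M0/2=0, d=(M1−M0)/(6·2)=-165/6088, b=Δ0−h0·(2M0+M1)/6=-1357/1522
seg 1: a=3, c=M1/2=-495/3044, d=(M2−M1)/(6·2)=-697/6088, b=Δ1−h1·(2M1+M2)/6=-926/761
seg 2: a=-1, c=M2/2=-1293/1522, d=(M3−M2)/(6·1)=830/761, b=Δ2−h2·(2M2+M3)/6=-4933/1522
seg 3: a=-4, c=M3/2=3687/1522, d=(M4−M3)/(6·3)=-913/2283, b=Δ3−h3·(2M3+M4)/6=-2539/1522
seg 4: a=2, c=M4/2=-1791/1522, d=(M5−M4)/(6·2)=597/3044, b=Δ4−h4·(2M4+M5)/6=3149/1522
t_q=9 → seg 4, τ=1; S=2+3149/1522·τ+-1791/1522·τ²+597/3044·τ³=9401/3044

  seg 0: a=5 b=-1357/1522 c=0 d=-165/6088
  seg 1: a=3 b=-926/761 c=-495/3044 d=-697/6088
  seg 2: a=-1 b=-4933/1522 c=-1293/1522 d=830/761
  seg 3: a=-4 b=-2539/1522 c=3687/1522 d=-913/2283
  seg 4: a=2 b=3149/1522 c=-1791/1522 d=597/3044
S(9) = 9401/3044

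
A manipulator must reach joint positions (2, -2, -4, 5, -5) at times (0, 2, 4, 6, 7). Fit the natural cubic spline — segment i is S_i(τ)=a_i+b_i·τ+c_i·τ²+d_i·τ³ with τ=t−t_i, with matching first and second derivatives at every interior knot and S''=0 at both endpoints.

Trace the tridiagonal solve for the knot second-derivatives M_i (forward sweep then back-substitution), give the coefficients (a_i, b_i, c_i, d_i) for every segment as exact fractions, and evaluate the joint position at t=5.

Δ: Δ0=-2, Δ1=-1, Δ2=9/2, Δ3=-10
row 1: diag=8, rhs=6; c'=1/4, d'=3/4
row 2: denom=8−2·1/4=15/2; d'=(33−2·3/4)/(15/2)=21/5
row 3: denom=6−2·4/15=82/15; d'=(-87−2·21/5)/(82/15)=-1431/82
back: M3=-1431/82
back: M2=21/5−4/15·-1431/82=363/41
back: M1=3/4−1/4·363/41=-60/41
M: M0=0, M1=-60/41, M2=363/41, M3=-1431/82, M4=0
seg 0: a=2, c=M0/2=0, d=(M1−M0)/(6·2)=-5/41, b=Δ0−h0·(2M0+M1)/6=-62/41
seg 1: a=-2, c=M1/2=-30/41, d=(M2−M1)/(6·2)=141/164, b=Δ1−h1·(2M1+M2)/6=-122/41
seg 2: a=-4, c=M2/2=363/82, d=(M3−M2)/(6·2)=-719/328, b=Δ2−h2·(2M2+M3)/6=181/41
seg 3: a=5, c=M3/2=-1431/164, d=(M4−M3)/(6·1)=477/164, b=Δ3−h3·(2M3+M4)/6=-343/82
t_q=5 → seg 2, τ=1; S=-4+181/41·τ+363/82·τ²+-719/328·τ³=869/328

  seg 0: a=2 b=-62/41 c=0 d=-5/41
  seg 1: a=-2 b=-122/41 c=-30/41 d=141/164
  seg 2: a=-4 b=181/41 c=363/82 d=-719/328
  seg 3: a=5 b=-343/82 c=-1431/164 d=477/164
S(5) = 869/328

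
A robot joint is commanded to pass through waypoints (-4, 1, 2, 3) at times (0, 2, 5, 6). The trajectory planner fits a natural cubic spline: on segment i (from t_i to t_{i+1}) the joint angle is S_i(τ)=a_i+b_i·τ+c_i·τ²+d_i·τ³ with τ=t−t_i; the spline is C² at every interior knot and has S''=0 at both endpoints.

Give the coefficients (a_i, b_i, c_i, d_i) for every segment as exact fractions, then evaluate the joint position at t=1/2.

Δ: Δ0=5/2, Δ1=1/3, Δ2=1
row 1: diag=10, rhs=-13; c'=3/10, d'=-13/10
row 2: denom=8−3·3/10=71/10; d'=(4−3·-13/10)/(71/10)=79/71
back: M2=79/71
back: M1=-13/10−3/10·79/71=-116/71
M: M0=0, M1=-116/71, M2=79/71, M3=0
seg 0: a=-4, c=M0/2=0, d=(M1−M0)/(6·2)=-29/213, b=Δ0−h0·(2M0+M1)/6=1297/426
seg 1: a=1, c=M1/2=-58/71, d=(M2−M1)/(6·3)=65/426, b=Δ1−h1·(2M1+M2)/6=601/426
seg 2: a=2, c=M2/2=79/142, d=(M3−M2)/(6·1)=-79/426, b=Δ2−h2·(2M2+M3)/6=134/213
t_q=1/2 → seg 0, τ=1/2; S=-4+1297/426·τ+0·τ²+-29/213·τ³=-1417/568

  seg 0: a=-4 b=1297/426 c=0 d=-29/213
  seg 1: a=1 b=601/426 c=-58/71 d=65/426
  seg 2: a=2 b=134/213 c=79/142 d=-79/426
S(1/2) = -1417/568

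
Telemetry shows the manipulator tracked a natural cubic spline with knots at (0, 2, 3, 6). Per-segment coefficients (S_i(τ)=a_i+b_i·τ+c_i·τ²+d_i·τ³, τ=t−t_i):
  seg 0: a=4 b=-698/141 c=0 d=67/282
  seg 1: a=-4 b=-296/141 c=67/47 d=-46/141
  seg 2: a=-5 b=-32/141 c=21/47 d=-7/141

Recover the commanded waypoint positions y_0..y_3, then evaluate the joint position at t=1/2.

y_0=4 y_1=-4 y_2=-5 y_3=-3
S(1/2) = 1169/752

y_0 = S_0(0) = a_0 = 4
y_1 = S_1(0) = a_1 = -4
y_2 = S_2(0) = a_2 = -5
y_3 = S_2(3) = -3
t_q=1/2 is in segment 0 (τ=1/2); S_0(τ)=1169/752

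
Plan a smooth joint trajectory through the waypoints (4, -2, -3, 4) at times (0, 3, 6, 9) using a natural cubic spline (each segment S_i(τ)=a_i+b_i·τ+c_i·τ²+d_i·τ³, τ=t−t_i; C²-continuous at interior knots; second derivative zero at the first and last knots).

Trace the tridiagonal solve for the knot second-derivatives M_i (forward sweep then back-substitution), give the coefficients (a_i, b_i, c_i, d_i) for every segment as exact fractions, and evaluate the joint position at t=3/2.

Δ: Δ0=-2, Δ1=-1/3, Δ2=7/3
row 1: diag=12, rhs=10; c'=1/4, d'=5/6
row 2: denom=12−3·1/4=45/4; d'=(16−3·5/6)/(45/4)=6/5
back: M2=6/5
back: M1=5/6−1/4·6/5=8/15
M: M0=0, M1=8/15, M2=6/5, M3=0
seg 0: a=4, c=M0/2=0, d=(M1−M0)/(6·3)=4/135, b=Δ0−h0·(2M0+M1)/6=-34/15
seg 1: a=-2, c=M1/2=4/15, d=(M2−M1)/(6·3)=1/27, b=Δ1−h1·(2M1+M2)/6=-22/15
seg 2: a=-3, c=M2/2=3/5, d=(M3−M2)/(6·3)=-1/15, b=Δ2−h2·(2M2+M3)/6=17/15
t_q=3/2 → seg 0, τ=3/2; S=4+-34/15·τ+0·τ²+4/135·τ³=7/10

  seg 0: a=4 b=-34/15 c=0 d=4/135
  seg 1: a=-2 b=-22/15 c=4/15 d=1/27
  seg 2: a=-3 b=17/15 c=3/5 d=-1/15
S(3/2) = 7/10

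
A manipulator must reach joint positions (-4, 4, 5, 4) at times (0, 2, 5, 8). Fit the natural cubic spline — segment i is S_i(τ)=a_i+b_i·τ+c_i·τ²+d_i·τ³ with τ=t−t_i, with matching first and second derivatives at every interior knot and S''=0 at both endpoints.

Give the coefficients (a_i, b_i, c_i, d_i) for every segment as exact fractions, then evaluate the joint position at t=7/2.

  seg 0: a=-4 b=176/37 c=0 d=-7/37
  seg 1: a=4 b=92/37 c=-42/37 d=139/999
  seg 2: a=5 b=-21/37 c=13/111 d=-13/999
S(7/2) = 1671/296

Δ: Δ0=4, Δ1=1/3, Δ2=-1/3
row 1: diag=10, rhs=-22; c'=3/10, d'=-11/5
row 2: denom=12−3·3/10=111/10; d'=(-4−3·-11/5)/(111/10)=26/111
back: M2=26/111
back: M1=-11/5−3/10·26/111=-84/37
M: M0=0, M1=-84/37, M2=26/111, M3=0
seg 0: a=-4, c=M0/2=0, d=(M1−M0)/(6·2)=-7/37, b=Δ0−h0·(2M0+M1)/6=176/37
seg 1: a=4, c=M1/2=-42/37, d=(M2−M1)/(6·3)=139/999, b=Δ1−h1·(2M1+M2)/6=92/37
seg 2: a=5, c=M2/2=13/111, d=(M3−M2)/(6·3)=-13/999, b=Δ2−h2·(2M2+M3)/6=-21/37
t_q=7/2 → seg 1, τ=3/2; S=4+92/37·τ+-42/37·τ²+139/999·τ³=1671/296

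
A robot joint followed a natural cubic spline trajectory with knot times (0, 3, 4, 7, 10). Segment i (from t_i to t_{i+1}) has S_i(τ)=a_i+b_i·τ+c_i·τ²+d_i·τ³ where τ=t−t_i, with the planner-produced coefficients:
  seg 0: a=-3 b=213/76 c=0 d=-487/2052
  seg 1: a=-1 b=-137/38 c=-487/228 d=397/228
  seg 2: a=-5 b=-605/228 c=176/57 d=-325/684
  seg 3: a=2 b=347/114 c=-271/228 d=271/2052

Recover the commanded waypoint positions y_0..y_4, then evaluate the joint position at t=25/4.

y_0 = S_0(0) = a_0 = -3
y_1 = S_1(0) = a_1 = -1
y_2 = S_2(0) = a_2 = -5
y_3 = S_3(0) = a_3 = 2
y_4 = S_3(3) = 4
t_q=25/4 is in segment 2 (τ=9/4); S_2(τ)=-3653/4864

y_0=-3 y_1=-1 y_2=-5 y_3=2 y_4=4
S(25/4) = -3653/4864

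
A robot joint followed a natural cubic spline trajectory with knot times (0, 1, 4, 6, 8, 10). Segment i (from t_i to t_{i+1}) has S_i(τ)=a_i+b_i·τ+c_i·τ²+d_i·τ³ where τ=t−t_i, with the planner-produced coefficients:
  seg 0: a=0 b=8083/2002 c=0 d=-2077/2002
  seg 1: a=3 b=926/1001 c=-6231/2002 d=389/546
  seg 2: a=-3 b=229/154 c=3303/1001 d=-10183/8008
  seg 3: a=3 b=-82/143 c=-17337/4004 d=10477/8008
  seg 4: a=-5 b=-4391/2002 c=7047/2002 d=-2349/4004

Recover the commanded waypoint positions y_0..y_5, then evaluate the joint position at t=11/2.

y_0=0 y_1=3 y_2=-3 y_3=3 y_4=-5 y_5=0
S(11/2) = 151395/64064

y_0 = S_0(0) = a_0 = 0
y_1 = S_1(0) = a_1 = 3
y_2 = S_2(0) = a_2 = -3
y_3 = S_3(0) = a_3 = 3
y_4 = S_4(0) = a_4 = -5
y_5 = S_4(2) = 0
t_q=11/2 is in segment 2 (τ=3/2); S_2(τ)=151395/64064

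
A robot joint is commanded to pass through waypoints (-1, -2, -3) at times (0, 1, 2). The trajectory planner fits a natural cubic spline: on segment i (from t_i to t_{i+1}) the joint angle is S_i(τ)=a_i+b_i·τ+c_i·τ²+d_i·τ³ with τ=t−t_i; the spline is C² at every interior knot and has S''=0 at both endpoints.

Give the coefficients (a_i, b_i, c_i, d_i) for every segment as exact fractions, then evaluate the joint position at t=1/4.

Δ: Δ0=-1, Δ1=-1
row 1: diag=4, rhs=0; c'=1/4, d'=0
back: M1=0
M: M0=0, M1=0, M2=0
seg 0: a=-1, c=M0/2=0, d=(M1−M0)/(6·1)=0, b=Δ0−h0·(2M0+M1)/6=-1
seg 1: a=-2, c=M1/2=0, d=(M2−M1)/(6·1)=0, b=Δ1−h1·(2M1+M2)/6=-1
t_q=1/4 → seg 0, τ=1/4; S=-1+-1·τ+0·τ²+0·τ³=-5/4

  seg 0: a=-1 b=-1 c=0 d=0
  seg 1: a=-2 b=-1 c=0 d=0
S(1/4) = -5/4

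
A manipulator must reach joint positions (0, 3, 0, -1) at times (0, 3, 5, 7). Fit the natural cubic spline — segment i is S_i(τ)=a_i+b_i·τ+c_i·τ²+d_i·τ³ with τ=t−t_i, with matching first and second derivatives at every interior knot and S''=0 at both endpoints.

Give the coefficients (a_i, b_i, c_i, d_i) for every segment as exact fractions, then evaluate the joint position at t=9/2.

  seg 0: a=0 b=71/38 c=0 d=-11/114
  seg 1: a=3 b=-14/19 c=-33/38 d=37/152
  seg 2: a=0 b=-49/38 c=45/76 d=-15/152
S(9/2) = 927/1216

Δ: Δ0=1, Δ1=-3/2, Δ2=-1/2
row 1: diag=10, rhs=-15; c'=1/5, d'=-3/2
row 2: denom=8−2·1/5=38/5; d'=(6−2·-3/2)/(38/5)=45/38
back: M2=45/38
back: M1=-3/2−1/5·45/38=-33/19
M: M0=0, M1=-33/19, M2=45/38, M3=0
seg 0: a=0, c=M0/2=0, d=(M1−M0)/(6·3)=-11/114, b=Δ0−h0·(2M0+M1)/6=71/38
seg 1: a=3, c=M1/2=-33/38, d=(M2−M1)/(6·2)=37/152, b=Δ1−h1·(2M1+M2)/6=-14/19
seg 2: a=0, c=M2/2=45/76, d=(M3−M2)/(6·2)=-15/152, b=Δ2−h2·(2M2+M3)/6=-49/38
t_q=9/2 → seg 1, τ=3/2; S=3+-14/19·τ+-33/38·τ²+37/152·τ³=927/1216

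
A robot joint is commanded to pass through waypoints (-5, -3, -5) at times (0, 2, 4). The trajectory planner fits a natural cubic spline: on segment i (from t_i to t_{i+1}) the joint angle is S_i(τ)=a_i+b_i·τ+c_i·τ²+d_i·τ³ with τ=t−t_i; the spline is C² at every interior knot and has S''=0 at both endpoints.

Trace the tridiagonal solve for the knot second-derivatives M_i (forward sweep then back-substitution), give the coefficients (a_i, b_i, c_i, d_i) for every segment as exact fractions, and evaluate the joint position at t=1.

  seg 0: a=-5 b=3/2 c=0 d=-1/8
  seg 1: a=-3 b=0 c=-3/4 d=1/8
S(1) = -29/8

Δ: Δ0=1, Δ1=-1
row 1: diag=8, rhs=-12; c'=1/4, d'=-3/2
back: M1=-3/2
M: M0=0, M1=-3/2, M2=0
seg 0: a=-5, c=M0/2=0, d=(M1−M0)/(6·2)=-1/8, b=Δ0−h0·(2M0+M1)/6=3/2
seg 1: a=-3, c=M1/2=-3/4, d=(M2−M1)/(6·2)=1/8, b=Δ1−h1·(2M1+M2)/6=0
t_q=1 → seg 0, τ=1; S=-5+3/2·τ+0·τ²+-1/8·τ³=-29/8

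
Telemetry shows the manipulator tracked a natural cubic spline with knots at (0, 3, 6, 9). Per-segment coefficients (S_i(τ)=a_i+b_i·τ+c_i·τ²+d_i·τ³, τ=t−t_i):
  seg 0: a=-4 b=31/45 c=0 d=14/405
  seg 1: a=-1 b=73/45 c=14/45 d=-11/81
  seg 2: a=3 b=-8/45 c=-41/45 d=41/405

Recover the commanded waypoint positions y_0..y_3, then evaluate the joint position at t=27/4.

y_0=-4 y_1=-1 y_2=3 y_3=-3
S(27/4) = 767/320

y_0 = S_0(0) = a_0 = -4
y_1 = S_1(0) = a_1 = -1
y_2 = S_2(0) = a_2 = 3
y_3 = S_2(3) = -3
t_q=27/4 is in segment 2 (τ=3/4); S_2(τ)=767/320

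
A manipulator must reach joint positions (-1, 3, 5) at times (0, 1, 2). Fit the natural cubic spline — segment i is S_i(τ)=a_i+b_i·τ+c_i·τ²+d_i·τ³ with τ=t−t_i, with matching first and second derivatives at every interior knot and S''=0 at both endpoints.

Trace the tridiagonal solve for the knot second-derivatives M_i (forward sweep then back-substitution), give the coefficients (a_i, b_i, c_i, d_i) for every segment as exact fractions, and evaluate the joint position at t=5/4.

Δ: Δ0=4, Δ1=2
row 1: diag=4, rhs=-12; c'=1/4, d'=-3
back: M1=-3
M: M0=0, M1=-3, M2=0
seg 0: a=-1, c=M0/2=0, d=(M1−M0)/(6·1)=-1/2, b=Δ0−h0·(2M0+M1)/6=9/2
seg 1: a=3, c=M1/2=-3/2, d=(M2−M1)/(6·1)=1/2, b=Δ1−h1·(2M1+M2)/6=3
t_q=5/4 → seg 1, τ=1/4; S=3+3·τ+-3/2·τ²+1/2·τ³=469/128

  seg 0: a=-1 b=9/2 c=0 d=-1/2
  seg 1: a=3 b=3 c=-3/2 d=1/2
S(5/4) = 469/128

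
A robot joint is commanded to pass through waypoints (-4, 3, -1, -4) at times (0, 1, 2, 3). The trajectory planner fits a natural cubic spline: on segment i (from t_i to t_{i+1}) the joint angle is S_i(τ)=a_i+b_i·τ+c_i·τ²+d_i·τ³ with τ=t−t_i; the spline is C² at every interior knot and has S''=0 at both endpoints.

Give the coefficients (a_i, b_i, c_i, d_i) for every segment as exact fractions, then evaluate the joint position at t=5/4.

Δ: Δ0=7, Δ1=-4, Δ2=-3
row 1: diag=4, rhs=-66; c'=1/4, d'=-33/2
row 2: denom=4−1·1/4=15/4; d'=(6−1·-33/2)/(15/4)=6
back: M2=6
back: M1=-33/2−1/4·6=-18
M: M0=0, M1=-18, M2=6, M3=0
seg 0: a=-4, c=M0/2=0, d=(M1−M0)/(6·1)=-3, b=Δ0−h0·(2M0+M1)/6=10
seg 1: a=3, c=M1/2=-9, d=(M2−M1)/(6·1)=4, b=Δ1−h1·(2M1+M2)/6=1
seg 2: a=-1, c=M2/2=3, d=(M3−M2)/(6·1)=-1, b=Δ2−h2·(2M2+M3)/6=-5
t_q=5/4 → seg 1, τ=1/4; S=3+1·τ+-9·τ²+4·τ³=11/4

  seg 0: a=-4 b=10 c=0 d=-3
  seg 1: a=3 b=1 c=-9 d=4
  seg 2: a=-1 b=-5 c=3 d=-1
S(5/4) = 11/4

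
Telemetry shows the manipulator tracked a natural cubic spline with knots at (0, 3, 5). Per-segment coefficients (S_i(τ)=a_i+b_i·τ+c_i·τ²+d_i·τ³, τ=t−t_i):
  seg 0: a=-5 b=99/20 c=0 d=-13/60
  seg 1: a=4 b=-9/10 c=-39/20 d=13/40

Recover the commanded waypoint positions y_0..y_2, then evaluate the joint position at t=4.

y_0=-5 y_1=4 y_2=-3
S(4) = 59/40

y_0 = S_0(0) = a_0 = -5
y_1 = S_1(0) = a_1 = 4
y_2 = S_1(2) = -3
t_q=4 is in segment 1 (τ=1); S_1(τ)=59/40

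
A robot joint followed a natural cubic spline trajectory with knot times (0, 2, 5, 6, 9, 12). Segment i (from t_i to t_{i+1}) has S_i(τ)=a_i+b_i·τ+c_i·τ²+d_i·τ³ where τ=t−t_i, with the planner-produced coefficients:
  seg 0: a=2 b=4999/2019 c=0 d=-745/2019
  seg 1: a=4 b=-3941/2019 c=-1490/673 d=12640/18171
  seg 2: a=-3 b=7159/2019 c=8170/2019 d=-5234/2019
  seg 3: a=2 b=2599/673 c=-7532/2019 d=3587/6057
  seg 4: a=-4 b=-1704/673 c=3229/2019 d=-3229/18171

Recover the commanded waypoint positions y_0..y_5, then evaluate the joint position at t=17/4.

y_0 = S_0(0) = a_0 = 2
y_1 = S_1(0) = a_1 = 4
y_2 = S_2(0) = a_2 = -3
y_3 = S_3(0) = a_3 = 2
y_4 = S_4(0) = a_4 = -4
y_5 = S_4(3) = -2
t_q=17/4 is in segment 1 (τ=9/4); S_1(τ)=-19795/5384

y_0=2 y_1=4 y_2=-3 y_3=2 y_4=-4 y_5=-2
S(17/4) = -19795/5384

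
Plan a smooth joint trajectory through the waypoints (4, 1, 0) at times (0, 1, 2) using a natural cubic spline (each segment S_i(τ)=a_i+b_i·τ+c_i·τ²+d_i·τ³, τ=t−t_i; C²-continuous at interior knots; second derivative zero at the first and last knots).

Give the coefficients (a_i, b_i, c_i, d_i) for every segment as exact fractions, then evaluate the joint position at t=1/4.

Δ: Δ0=-3, Δ1=-1
row 1: diag=4, rhs=12; c'=1/4, d'=3
back: M1=3
M: M0=0, M1=3, M2=0
seg 0: a=4, c=M0/2=0, d=(M1−M0)/(6·1)=1/2, b=Δ0−h0·(2M0+M1)/6=-7/2
seg 1: a=1, c=M1/2=3/2, d=(M2−M1)/(6·1)=-1/2, b=Δ1−h1·(2M1+M2)/6=-2
t_q=1/4 → seg 0, τ=1/4; S=4+-7/2·τ+0·τ²+1/2·τ³=401/128

  seg 0: a=4 b=-7/2 c=0 d=1/2
  seg 1: a=1 b=-2 c=3/2 d=-1/2
S(1/4) = 401/128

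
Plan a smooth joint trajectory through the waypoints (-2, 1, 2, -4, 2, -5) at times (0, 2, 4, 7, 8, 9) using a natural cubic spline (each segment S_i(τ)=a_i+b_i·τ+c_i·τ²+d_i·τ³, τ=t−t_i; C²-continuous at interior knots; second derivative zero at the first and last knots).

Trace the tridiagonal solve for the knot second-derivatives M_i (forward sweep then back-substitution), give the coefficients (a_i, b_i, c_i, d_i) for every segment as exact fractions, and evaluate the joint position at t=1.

  seg 0: a=-2 b=700/517 c=0 d=151/4136
  seg 1: a=1 b=1853/1034 c=453/2068 d=-1789/4136
  seg 2: a=2 b=-1304/517 c=-2457/1034 d=879/1034
  seg 3: a=-4 b=6383/1034 c=2727/517 d=-5633/1034
  seg 4: a=2 b=196/517 c=-11445/1034 d=3815/1034
S(1) = -2521/4136

Δ: Δ0=3/2, Δ1=1/2, Δ2=-2, Δ3=6, Δ4=-7
row 1: diag=8, rhs=-6; c'=1/4, d'=-3/4
row 2: denom=10−2·1/4=19/2; d'=(-15−2·-3/4)/(19/2)=-27/19
row 3: denom=8−3·6/19=134/19; d'=(48−3·-27/19)/(134/19)=993/134
row 4: denom=4−1·19/134=517/134; d'=(-78−1·993/134)/(517/134)=-11445/517
back: M4=-11445/517
back: M3=993/134−19/134·-11445/517=5454/517
back: M2=-27/19−6/19·5454/517=-2457/517
back: M1=-3/4−1/4·-2457/517=453/1034
M: M0=0, M1=453/1034, M2=-2457/517, M3=5454/517, M4=-11445/517, M5=0
seg 0: a=-2, c=M0/2=0, d=(M1−M0)/(6·2)=151/4136, b=Δ0−h0·(2M0+M1)/6=700/517
seg 1: a=1, c=M1/2=453/2068, d=(M2−M1)/(6·2)=-1789/4136, b=Δ1−h1·(2M1+M2)/6=1853/1034
seg 2: a=2, c=M2/2=-2457/1034, d=(M3−M2)/(6·3)=879/1034, b=Δ2−h2·(2M2+M3)/6=-1304/517
seg 3: a=-4, c=M3/2=2727/517, d=(M4−M3)/(6·1)=-5633/1034, b=Δ3−h3·(2M3+M4)/6=6383/1034
seg 4: a=2, c=M4/2=-11445/1034, d=(M5−M4)/(6·1)=3815/1034, b=Δ4−h4·(2M4+M5)/6=196/517
t_q=1 → seg 0, τ=1; S=-2+700/517·τ+0·τ²+151/4136·τ³=-2521/4136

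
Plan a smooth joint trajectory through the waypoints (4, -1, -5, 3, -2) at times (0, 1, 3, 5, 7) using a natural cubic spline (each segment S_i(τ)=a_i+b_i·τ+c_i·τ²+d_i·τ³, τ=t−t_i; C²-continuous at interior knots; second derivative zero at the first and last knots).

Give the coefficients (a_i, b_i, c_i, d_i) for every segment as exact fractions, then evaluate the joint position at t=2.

  seg 0: a=4 b=-849/164 c=0 d=29/164
  seg 1: a=-1 b=-381/82 c=87/164 d=65/164
  seg 2: a=-5 b=183/82 c=477/164 d=-83/82
  seg 3: a=3 b=141/82 c=-519/164 d=173/328
S(2) = -387/82

Δ: Δ0=-5, Δ1=-2, Δ2=4, Δ3=-5/2
row 1: diag=6, rhs=18; c'=1/3, d'=3
row 2: denom=8−2·1/3=22/3; d'=(36−2·3)/(22/3)=45/11
row 3: denom=8−2·3/11=82/11; d'=(-39−2·45/11)/(82/11)=-519/82
back: M3=-519/82
back: M2=45/11−3/11·-519/82=477/82
back: M1=3−1/3·477/82=87/82
M: M0=0, M1=87/82, M2=477/82, M3=-519/82, M4=0
seg 0: a=4, c=M0/2=0, d=(M1−M0)/(6·1)=29/164, b=Δ0−h0·(2M0+M1)/6=-849/164
seg 1: a=-1, c=M1/2=87/164, d=(M2−M1)/(6·2)=65/164, b=Δ1−h1·(2M1+M2)/6=-381/82
seg 2: a=-5, c=M2/2=477/164, d=(M3−M2)/(6·2)=-83/82, b=Δ2−h2·(2M2+M3)/6=183/82
seg 3: a=3, c=M3/2=-519/164, d=(M4−M3)/(6·2)=173/328, b=Δ3−h3·(2M3+M4)/6=141/82
t_q=2 → seg 1, τ=1; S=-1+-381/82·τ+87/164·τ²+65/164·τ³=-387/82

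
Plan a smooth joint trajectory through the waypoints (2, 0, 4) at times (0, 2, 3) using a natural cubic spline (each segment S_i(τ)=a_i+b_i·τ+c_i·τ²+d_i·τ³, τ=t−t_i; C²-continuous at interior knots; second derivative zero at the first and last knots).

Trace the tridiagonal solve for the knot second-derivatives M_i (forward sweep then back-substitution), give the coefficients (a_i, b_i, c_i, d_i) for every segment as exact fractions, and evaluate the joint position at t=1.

  seg 0: a=2 b=-8/3 c=0 d=5/12
  seg 1: a=0 b=7/3 c=5/2 d=-5/6
S(1) = -1/4

Δ: Δ0=-1, Δ1=4
row 1: diag=6, rhs=30; c'=1/6, d'=5
back: M1=5
M: M0=0, M1=5, M2=0
seg 0: a=2, c=M0/2=0, d=(M1−M0)/(6·2)=5/12, b=Δ0−h0·(2M0+M1)/6=-8/3
seg 1: a=0, c=M1/2=5/2, d=(M2−M1)/(6·1)=-5/6, b=Δ1−h1·(2M1+M2)/6=7/3
t_q=1 → seg 0, τ=1; S=2+-8/3·τ+0·τ²+5/12·τ³=-1/4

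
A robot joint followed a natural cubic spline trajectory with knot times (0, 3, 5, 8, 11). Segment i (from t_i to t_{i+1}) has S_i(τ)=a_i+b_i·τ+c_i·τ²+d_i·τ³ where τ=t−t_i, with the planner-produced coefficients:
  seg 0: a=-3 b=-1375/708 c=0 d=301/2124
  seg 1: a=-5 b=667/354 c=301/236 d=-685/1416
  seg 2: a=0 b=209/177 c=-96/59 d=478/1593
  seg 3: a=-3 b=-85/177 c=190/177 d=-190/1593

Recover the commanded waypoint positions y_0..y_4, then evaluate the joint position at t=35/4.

y_0=-3 y_1=-5 y_2=0 y_3=-3 y_4=2
S(35/4) = -5299/1888

y_0 = S_0(0) = a_0 = -3
y_1 = S_1(0) = a_1 = -5
y_2 = S_2(0) = a_2 = 0
y_3 = S_3(0) = a_3 = -3
y_4 = S_3(3) = 2
t_q=35/4 is in segment 3 (τ=3/4); S_3(τ)=-5299/1888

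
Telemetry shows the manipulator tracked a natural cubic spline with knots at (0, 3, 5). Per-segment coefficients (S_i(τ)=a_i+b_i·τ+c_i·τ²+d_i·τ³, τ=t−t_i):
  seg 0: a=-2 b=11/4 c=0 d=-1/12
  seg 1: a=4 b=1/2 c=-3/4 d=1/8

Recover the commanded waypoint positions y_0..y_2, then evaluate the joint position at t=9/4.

y_0 = S_0(0) = a_0 = -2
y_1 = S_1(0) = a_1 = 4
y_2 = S_1(2) = 3
t_q=9/4 is in segment 0 (τ=9/4); S_0(τ)=829/256

y_0=-2 y_1=4 y_2=3
S(9/4) = 829/256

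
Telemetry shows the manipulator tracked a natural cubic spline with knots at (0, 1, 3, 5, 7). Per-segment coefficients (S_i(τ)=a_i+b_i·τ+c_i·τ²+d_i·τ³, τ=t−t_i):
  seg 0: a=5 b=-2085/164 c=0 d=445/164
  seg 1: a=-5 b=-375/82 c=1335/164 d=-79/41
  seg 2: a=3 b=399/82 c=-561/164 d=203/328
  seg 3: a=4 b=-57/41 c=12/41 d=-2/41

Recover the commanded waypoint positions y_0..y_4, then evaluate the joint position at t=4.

y_0=5 y_1=-5 y_2=3 y_3=4 y_4=2
S(4) = 1661/328

y_0 = S_0(0) = a_0 = 5
y_1 = S_1(0) = a_1 = -5
y_2 = S_2(0) = a_2 = 3
y_3 = S_3(0) = a_3 = 4
y_4 = S_3(2) = 2
t_q=4 is in segment 2 (τ=1); S_2(τ)=1661/328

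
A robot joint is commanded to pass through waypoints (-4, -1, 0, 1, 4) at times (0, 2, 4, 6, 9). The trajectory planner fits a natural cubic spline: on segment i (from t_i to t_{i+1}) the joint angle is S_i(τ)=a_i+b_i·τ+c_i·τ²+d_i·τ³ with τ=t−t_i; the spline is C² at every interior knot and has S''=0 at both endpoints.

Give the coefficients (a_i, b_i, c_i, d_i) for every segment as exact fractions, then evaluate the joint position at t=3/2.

  seg 0: a=-4 b=125/71 c=0 d=-37/568
  seg 1: a=-1 b=139/142 c=-111/284 d=43/568
  seg 2: a=0 b=23/71 c=9/142 d=7/568
  seg 3: a=1 b=103/142 c=39/284 d=-13/852
S(3/2) = -7175/4544

Δ: Δ0=3/2, Δ1=1/2, Δ2=1/2, Δ3=1
row 1: diag=8, rhs=-6; c'=1/4, d'=-3/4
row 2: denom=8−2·1/4=15/2; d'=(0−2·-3/4)/(15/2)=1/5
row 3: denom=10−2·4/15=142/15; d'=(3−2·1/5)/(142/15)=39/142
back: M3=39/142
back: M2=1/5−4/15·39/142=9/71
back: M1=-3/4−1/4·9/71=-111/142
M: M0=0, M1=-111/142, M2=9/71, M3=39/142, M4=0
seg 0: a=-4, c=M0/2=0, d=(M1−M0)/(6·2)=-37/568, b=Δ0−h0·(2M0+M1)/6=125/71
seg 1: a=-1, c=M1/2=-111/284, d=(M2−M1)/(6·2)=43/568, b=Δ1−h1·(2M1+M2)/6=139/142
seg 2: a=0, c=M2/2=9/142, d=(M3−M2)/(6·2)=7/568, b=Δ2−h2·(2M2+M3)/6=23/71
seg 3: a=1, c=M3/2=39/284, d=(M4−M3)/(6·3)=-13/852, b=Δ3−h3·(2M3+M4)/6=103/142
t_q=3/2 → seg 0, τ=3/2; S=-4+125/71·τ+0·τ²+-37/568·τ³=-7175/4544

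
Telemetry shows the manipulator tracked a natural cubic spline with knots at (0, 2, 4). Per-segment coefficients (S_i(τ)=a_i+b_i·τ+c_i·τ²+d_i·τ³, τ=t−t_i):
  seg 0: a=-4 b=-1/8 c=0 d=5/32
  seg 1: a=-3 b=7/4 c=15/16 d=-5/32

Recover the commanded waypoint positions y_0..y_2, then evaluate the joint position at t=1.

y_0 = S_0(0) = a_0 = -4
y_1 = S_1(0) = a_1 = -3
y_2 = S_1(2) = 3
t_q=1 is in segment 0 (τ=1); S_0(τ)=-127/32

y_0=-4 y_1=-3 y_2=3
S(1) = -127/32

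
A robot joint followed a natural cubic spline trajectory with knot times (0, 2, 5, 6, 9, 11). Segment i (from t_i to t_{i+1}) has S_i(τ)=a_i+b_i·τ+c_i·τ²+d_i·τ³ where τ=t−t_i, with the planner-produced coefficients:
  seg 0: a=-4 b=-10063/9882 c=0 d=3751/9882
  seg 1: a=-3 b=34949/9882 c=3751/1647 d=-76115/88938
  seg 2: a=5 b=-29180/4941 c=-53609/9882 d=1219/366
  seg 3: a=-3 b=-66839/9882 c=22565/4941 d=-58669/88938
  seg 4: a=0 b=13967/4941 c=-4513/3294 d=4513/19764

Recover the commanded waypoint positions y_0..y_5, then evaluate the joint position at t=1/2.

y_0 = S_0(0) = a_0 = -4
y_1 = S_1(0) = a_1 = -3
y_2 = S_2(0) = a_2 = 5
y_3 = S_3(0) = a_3 = -3
y_4 = S_4(0) = a_4 = 0
y_5 = S_4(2) = 2
t_q=1/2 is in segment 0 (τ=1/2); S_0(τ)=-117575/26352

y_0=-4 y_1=-3 y_2=5 y_3=-3 y_4=0 y_5=2
S(1/2) = -117575/26352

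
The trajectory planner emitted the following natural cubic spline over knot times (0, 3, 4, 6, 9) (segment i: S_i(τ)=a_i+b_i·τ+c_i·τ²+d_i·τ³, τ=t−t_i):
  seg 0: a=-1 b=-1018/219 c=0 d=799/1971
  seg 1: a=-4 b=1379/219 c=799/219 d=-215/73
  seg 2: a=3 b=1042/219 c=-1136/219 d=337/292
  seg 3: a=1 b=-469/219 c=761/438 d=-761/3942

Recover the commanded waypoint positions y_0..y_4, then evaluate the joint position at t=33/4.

y_0=-1 y_1=-4 y_2=3 y_3=1 y_4=5
S(33/4) = 25961/9344

y_0 = S_0(0) = a_0 = -1
y_1 = S_1(0) = a_1 = -4
y_2 = S_2(0) = a_2 = 3
y_3 = S_3(0) = a_3 = 1
y_4 = S_3(3) = 5
t_q=33/4 is in segment 3 (τ=9/4); S_3(τ)=25961/9344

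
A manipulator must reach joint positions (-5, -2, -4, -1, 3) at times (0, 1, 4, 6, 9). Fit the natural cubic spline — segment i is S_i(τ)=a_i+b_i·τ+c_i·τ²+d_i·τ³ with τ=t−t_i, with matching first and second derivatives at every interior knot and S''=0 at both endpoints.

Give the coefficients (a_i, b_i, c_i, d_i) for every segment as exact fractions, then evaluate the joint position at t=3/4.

Δ: Δ0=3, Δ1=-2/3, Δ2=3/2, Δ3=4/3
row 1: diag=8, rhs=-22; c'=3/8, d'=-11/4
row 2: denom=10−3·3/8=71/8; d'=(13−3·-11/4)/(71/8)=170/71
row 3: denom=10−2·16/71=678/71; d'=(-1−2·170/71)/(678/71)=-137/226
back: M3=-137/226
back: M2=170/71−16/71·-137/226=286/113
back: M1=-11/4−3/8·286/113=-418/113
M: M0=0, M1=-418/113, M2=286/113, M3=-137/226, M4=0
seg 0: a=-5, c=M0/2=0, d=(M1−M0)/(6·1)=-209/339, b=Δ0−h0·(2M0+M1)/6=1226/339
seg 1: a=-2, c=M1/2=-209/113, d=(M2−M1)/(6·3)=352/1017, b=Δ1−h1·(2M1+M2)/6=599/339
seg 2: a=-4, c=M2/2=143/113, d=(M3−M2)/(6·2)=-709/2712, b=Δ2−h2·(2M2+M3)/6=5/339
seg 3: a=-1, c=M3/2=-137/452, d=(M4−M3)/(6·3)=137/4068, b=Δ3−h3·(2M3+M4)/6=1315/678
t_q=3/4 → seg 0, τ=3/4; S=-5+1226/339·τ+0·τ²+-209/339·τ³=-18425/7232

  seg 0: a=-5 b=1226/339 c=0 d=-209/339
  seg 1: a=-2 b=599/339 c=-209/113 d=352/1017
  seg 2: a=-4 b=5/339 c=143/113 d=-709/2712
  seg 3: a=-1 b=1315/678 c=-137/452 d=137/4068
S(3/4) = -18425/7232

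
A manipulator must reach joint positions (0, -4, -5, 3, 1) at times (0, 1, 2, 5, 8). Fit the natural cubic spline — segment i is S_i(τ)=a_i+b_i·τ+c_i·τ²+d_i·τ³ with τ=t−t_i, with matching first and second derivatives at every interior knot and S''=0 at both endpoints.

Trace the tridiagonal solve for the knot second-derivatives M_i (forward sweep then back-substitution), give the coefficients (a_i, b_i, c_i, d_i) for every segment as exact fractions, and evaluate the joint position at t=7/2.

  seg 0: a=0 b=-517/112 c=0 d=69/112
  seg 1: a=-4 b=-155/56 c=207/112 d=-9/112
  seg 2: a=-5 b=11/16 c=45/28 d=-955/3024
  seg 3: a=3 b=101/56 c=-415/336 d=415/3024
S(7/2) = -1271/896

Δ: Δ0=-4, Δ1=-1, Δ2=8/3, Δ3=-2/3
row 1: diag=4, rhs=18; c'=1/4, d'=9/2
row 2: denom=8−1·1/4=31/4; d'=(22−1·9/2)/(31/4)=70/31
row 3: denom=12−3·12/31=336/31; d'=(-20−3·70/31)/(336/31)=-415/168
back: M3=-415/168
back: M2=70/31−12/31·-415/168=45/14
back: M1=9/2−1/4·45/14=207/56
M: M0=0, M1=207/56, M2=45/14, M3=-415/168, M4=0
seg 0: a=0, c=M0/2=0, d=(M1−M0)/(6·1)=69/112, b=Δ0−h0·(2M0+M1)/6=-517/112
seg 1: a=-4, c=M1/2=207/112, d=(M2−M1)/(6·1)=-9/112, b=Δ1−h1·(2M1+M2)/6=-155/56
seg 2: a=-5, c=M2/2=45/28, d=(M3−M2)/(6·3)=-955/3024, b=Δ2−h2·(2M2+M3)/6=11/16
seg 3: a=3, c=M3/2=-415/336, d=(M4−M3)/(6·3)=415/3024, b=Δ3−h3·(2M3+M4)/6=101/56
t_q=7/2 → seg 2, τ=3/2; S=-5+11/16·τ+45/28·τ²+-955/3024·τ³=-1271/896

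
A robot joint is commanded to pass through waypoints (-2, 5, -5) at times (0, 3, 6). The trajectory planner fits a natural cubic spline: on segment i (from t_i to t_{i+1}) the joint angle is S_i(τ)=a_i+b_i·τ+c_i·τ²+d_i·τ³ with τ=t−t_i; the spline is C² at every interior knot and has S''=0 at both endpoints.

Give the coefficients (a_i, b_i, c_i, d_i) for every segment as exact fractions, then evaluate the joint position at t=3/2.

Δ: Δ0=7/3, Δ1=-10/3
row 1: diag=12, rhs=-34; c'=1/4, d'=-17/6
back: M1=-17/6
M: M0=0, M1=-17/6, M2=0
seg 0: a=-2, c=M0/2=0, d=(M1−M0)/(6·3)=-17/108, b=Δ0−h0·(2M0+M1)/6=15/4
seg 1: a=5, c=M1/2=-17/12, d=(M2−M1)/(6·3)=17/108, b=Δ1−h1·(2M1+M2)/6=-1/2
t_q=3/2 → seg 0, τ=3/2; S=-2+15/4·τ+0·τ²+-17/108·τ³=99/32

  seg 0: a=-2 b=15/4 c=0 d=-17/108
  seg 1: a=5 b=-1/2 c=-17/12 d=17/108
S(3/2) = 99/32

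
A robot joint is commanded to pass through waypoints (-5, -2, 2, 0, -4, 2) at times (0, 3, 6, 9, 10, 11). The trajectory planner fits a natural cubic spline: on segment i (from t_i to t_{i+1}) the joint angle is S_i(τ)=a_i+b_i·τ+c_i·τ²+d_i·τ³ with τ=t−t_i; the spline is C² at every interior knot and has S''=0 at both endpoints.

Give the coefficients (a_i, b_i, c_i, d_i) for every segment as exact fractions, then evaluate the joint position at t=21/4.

  seg 0: a=-5 b=1163/1251 c=0 d=88/11259
  seg 1: a=-2 b=1427/1251 c=88/1251 d=-23/11259
  seg 2: a=2 b=1886/1251 c=65/1251 d=-2915/11259
  seg 3: a=0 b=-6469/1251 c=-950/417 d=4315/1251
  seg 4: a=-4 b=776/1251 c=3365/417 d=-3365/1251
S(21/4) = 8001/8896

Δ: Δ0=1, Δ1=4/3, Δ2=-2/3, Δ3=-4, Δ4=6
row 1: diag=12, rhs=2; c'=1/4, d'=1/6
row 2: denom=12−3·1/4=45/4; d'=(-12−3·1/6)/(45/4)=-10/9
row 3: denom=8−3·4/15=36/5; d'=(-20−3·-10/9)/(36/5)=-125/54
row 4: denom=4−1·5/36=139/36; d'=(60−1·-125/54)/(139/36)=6730/417
back: M4=6730/417
back: M3=-125/54−5/36·6730/417=-1900/417
back: M2=-10/9−4/15·-1900/417=130/1251
back: M1=1/6−1/4·130/1251=176/1251
M: M0=0, M1=176/1251, M2=130/1251, M3=-1900/417, M4=6730/417, M5=0
seg 0: a=-5, c=M0/2=0, d=(M1−M0)/(6·3)=88/11259, b=Δ0−h0·(2M0+M1)/6=1163/1251
seg 1: a=-2, c=M1/2=88/1251, d=(M2−M1)/(6·3)=-23/11259, b=Δ1−h1·(2M1+M2)/6=1427/1251
seg 2: a=2, c=M2/2=65/1251, d=(M3−M2)/(6·3)=-2915/11259, b=Δ2−h2·(2M2+M3)/6=1886/1251
seg 3: a=0, c=M3/2=-950/417, d=(M4−M3)/(6·1)=4315/1251, b=Δ3−h3·(2M3+M4)/6=-6469/1251
seg 4: a=-4, c=M4/2=3365/417, d=(M5−M4)/(6·1)=-3365/1251, b=Δ4−h4·(2M4+M5)/6=776/1251
t_q=21/4 → seg 1, τ=9/4; S=-2+1427/1251·τ+88/1251·τ²+-23/11259·τ³=8001/8896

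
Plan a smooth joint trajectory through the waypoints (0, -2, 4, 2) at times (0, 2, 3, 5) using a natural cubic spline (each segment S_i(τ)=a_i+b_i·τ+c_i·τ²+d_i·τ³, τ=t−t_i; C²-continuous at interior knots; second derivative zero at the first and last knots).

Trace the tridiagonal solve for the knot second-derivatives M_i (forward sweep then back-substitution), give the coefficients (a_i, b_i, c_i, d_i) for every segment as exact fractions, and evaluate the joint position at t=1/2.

  seg 0: a=0 b=-19/5 c=0 d=7/10
  seg 1: a=-2 b=23/5 c=21/5 d=-14/5
  seg 2: a=4 b=23/5 c=-21/5 d=7/10
S(1/2) = -29/16

Δ: Δ0=-1, Δ1=6, Δ2=-1
row 1: diag=6, rhs=42; c'=1/6, d'=7
row 2: denom=6−1·1/6=35/6; d'=(-42−1·7)/(35/6)=-42/5
back: M2=-42/5
back: M1=7−1/6·-42/5=42/5
M: M0=0, M1=42/5, M2=-42/5, M3=0
seg 0: a=0, c=M0/2=0, d=(M1−M0)/(6·2)=7/10, b=Δ0−h0·(2M0+M1)/6=-19/5
seg 1: a=-2, c=M1/2=21/5, d=(M2−M1)/(6·1)=-14/5, b=Δ1−h1·(2M1+M2)/6=23/5
seg 2: a=4, c=M2/2=-21/5, d=(M3−M2)/(6·2)=7/10, b=Δ2−h2·(2M2+M3)/6=23/5
t_q=1/2 → seg 0, τ=1/2; S=0+-19/5·τ+0·τ²+7/10·τ³=-29/16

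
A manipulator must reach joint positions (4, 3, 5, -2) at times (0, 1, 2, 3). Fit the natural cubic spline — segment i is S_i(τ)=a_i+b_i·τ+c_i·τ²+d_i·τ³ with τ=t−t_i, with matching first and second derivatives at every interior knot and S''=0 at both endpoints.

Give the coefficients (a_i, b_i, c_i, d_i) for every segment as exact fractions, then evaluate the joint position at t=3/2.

  seg 0: a=4 b=-12/5 c=0 d=7/5
  seg 1: a=3 b=9/5 c=21/5 d=-4
  seg 2: a=5 b=-9/5 c=-39/5 d=13/5
S(3/2) = 89/20

Δ: Δ0=-1, Δ1=2, Δ2=-7
row 1: diag=4, rhs=18; c'=1/4, d'=9/2
row 2: denom=4−1·1/4=15/4; d'=(-54−1·9/2)/(15/4)=-78/5
back: M2=-78/5
back: M1=9/2−1/4·-78/5=42/5
M: M0=0, M1=42/5, M2=-78/5, M3=0
seg 0: a=4, c=M0/2=0, d=(M1−M0)/(6·1)=7/5, b=Δ0−h0·(2M0+M1)/6=-12/5
seg 1: a=3, c=M1/2=21/5, d=(M2−M1)/(6·1)=-4, b=Δ1−h1·(2M1+M2)/6=9/5
seg 2: a=5, c=M2/2=-39/5, d=(M3−M2)/(6·1)=13/5, b=Δ2−h2·(2M2+M3)/6=-9/5
t_q=3/2 → seg 1, τ=1/2; S=3+9/5·τ+21/5·τ²+-4·τ³=89/20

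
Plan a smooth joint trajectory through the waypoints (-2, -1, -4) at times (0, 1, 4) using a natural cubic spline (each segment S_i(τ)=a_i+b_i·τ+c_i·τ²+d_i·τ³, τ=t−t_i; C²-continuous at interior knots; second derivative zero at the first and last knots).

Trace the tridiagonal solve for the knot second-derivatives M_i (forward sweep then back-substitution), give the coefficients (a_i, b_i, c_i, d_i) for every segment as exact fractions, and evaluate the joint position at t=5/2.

  seg 0: a=-2 b=5/4 c=0 d=-1/4
  seg 1: a=-1 b=1/2 c=-3/4 d=1/12
S(5/2) = -53/32

Δ: Δ0=1, Δ1=-1
row 1: diag=8, rhs=-12; c'=3/8, d'=-3/2
back: M1=-3/2
M: M0=0, M1=-3/2, M2=0
seg 0: a=-2, c=M0/2=0, d=(M1−M0)/(6·1)=-1/4, b=Δ0−h0·(2M0+M1)/6=5/4
seg 1: a=-1, c=M1/2=-3/4, d=(M2−M1)/(6·3)=1/12, b=Δ1−h1·(2M1+M2)/6=1/2
t_q=5/2 → seg 1, τ=3/2; S=-1+1/2·τ+-3/4·τ²+1/12·τ³=-53/32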